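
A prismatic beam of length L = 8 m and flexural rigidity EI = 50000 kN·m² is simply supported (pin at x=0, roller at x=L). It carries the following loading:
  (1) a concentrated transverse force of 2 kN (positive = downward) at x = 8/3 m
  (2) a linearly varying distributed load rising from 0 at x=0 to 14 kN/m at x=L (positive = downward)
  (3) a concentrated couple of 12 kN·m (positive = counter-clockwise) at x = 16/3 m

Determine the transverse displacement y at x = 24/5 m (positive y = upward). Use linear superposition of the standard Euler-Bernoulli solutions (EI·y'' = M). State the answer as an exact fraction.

y(24/5) = -31818328/3955078125 m

Load 1 — point force P=2 kN at a=8/3 m (b=L-a=16/3):
  y_1 = -Pa(L-x)(2Lx-a²-x²)/(6LEI)  [x>a] = -2·(8/3)·(8-(24/5))·(2·8·(24/5)-(8/3)²-(24/5)²)/(6·8·50000) = -10496/31640625 m
Load 2 — triangular load w₀=14 kN/m (0→w₀ over full span):
  y_2 = -w₀x(7L⁴-10L²x²+3x⁴)/(360LEI) = -14·(24/5)·(7·8⁴-10·8²·(24/5)²+3·(24/5)⁴)/(360·8·50000) = -1060864/146484375 m
Load 3 — applied couple M₀=12 kN·m at a=16/3 m (b=L-a=8/3):
  y_3 = (M₀x³/(6L)+C₁x)/EI  [x≤a] with C₁=M₀(3b²-L²)/(6L)=-32/3 = (12·(24/5)³/(6·8)+(-32/3)·(24/5))/50000 = -184/390625 m
Superposition: y = Σ y_i = -31818328/3955078125 m ≈ -0.008045 m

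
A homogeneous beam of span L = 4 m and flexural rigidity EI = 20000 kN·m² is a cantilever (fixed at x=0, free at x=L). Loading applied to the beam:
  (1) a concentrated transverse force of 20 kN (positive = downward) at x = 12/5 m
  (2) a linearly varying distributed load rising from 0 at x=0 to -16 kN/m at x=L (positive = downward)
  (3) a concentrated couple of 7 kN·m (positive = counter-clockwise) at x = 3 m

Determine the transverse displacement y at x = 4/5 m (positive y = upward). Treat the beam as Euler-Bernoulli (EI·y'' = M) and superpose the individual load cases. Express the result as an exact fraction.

Load 1 — point force P=20 kN at a=12/5 m (b=L-a=8/5):
  y_1 = -Px²(3a-x)/(6EI)  [x≤a] = -20·(4/5)²·(3·(12/5)-(4/5))/(6·20000) = -32/46875 m
Load 2 — triangular load w₀=-16 kN/m (0→w₀ over full span):
  y_2 = (w₀Lx³/12-w₀L²x²/6-w₀x⁵/(120L))/EI = ((-16)·4·(4/5)³/12-(-16)·4²·(4/5)²/6-(-16)·(4/5)⁵/(120·4))/20000 = 36016/29296875 m
Load 3 — applied couple M₀=7 kN·m at a=3 m (b=L-a=1):
  y_3 = M₀x²/(2EI)  [x≤a] = 7·(4/5)²/(2·20000) = 7/62500 m
Superposition: y = Σ y_i = 77189/117187500 m ≈ 0.000659 m

y(4/5) = 77189/117187500 m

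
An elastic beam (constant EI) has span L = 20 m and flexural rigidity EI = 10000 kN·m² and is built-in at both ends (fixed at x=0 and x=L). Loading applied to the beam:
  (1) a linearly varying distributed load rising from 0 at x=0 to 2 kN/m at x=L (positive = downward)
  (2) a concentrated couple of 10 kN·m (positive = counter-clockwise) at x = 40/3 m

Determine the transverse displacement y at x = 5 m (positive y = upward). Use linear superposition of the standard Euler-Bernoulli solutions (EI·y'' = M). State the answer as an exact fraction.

Load 1 — triangular load w₀=2 kN/m (0→w₀ over full span):
  y_1 = -w₀x²(L-x)²(x+2L)/(120LEI) = -2·5²·(20-5)²·(5+2·20)/(120·20·10000) = -27/1280 m
Load 2 — applied couple M₀=10 kN·m at a=40/3 m (b=L-a=20/3):
  y_2 = (R_Ax³/6 - M_Ax²/2)/EI  [x≤a] with R_A=2/3, M_A=10/3 = ((2/3)·5³/6 - (10/3)·5²/2)/10000 = -1/360 m
Superposition: y = Σ y_i = -55/2304 m ≈ -0.023872 m

y(5) = -55/2304 m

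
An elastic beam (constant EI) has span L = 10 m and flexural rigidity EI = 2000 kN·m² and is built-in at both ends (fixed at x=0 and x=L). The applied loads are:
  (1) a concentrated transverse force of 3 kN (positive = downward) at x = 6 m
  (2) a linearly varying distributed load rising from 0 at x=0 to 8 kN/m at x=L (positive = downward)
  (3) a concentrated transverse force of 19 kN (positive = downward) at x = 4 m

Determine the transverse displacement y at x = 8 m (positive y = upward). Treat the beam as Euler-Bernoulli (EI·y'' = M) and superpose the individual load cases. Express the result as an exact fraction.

Load 1 — point force P=3 kN at a=6 m (b=L-a=4):
  y_1 = -Pa²(L-x)²(3bL-(3b+a)(L-x))/(6L³EI)  [x>a] = -3·6²·(10-8)²·(3·4·10-(3·4+6)·(10-8))/(6·10³·2000) = -189/62500 m
Load 2 — triangular load w₀=8 kN/m (0→w₀ over full span):
  y_2 = -w₀x²(L-x)²(x+2L)/(120LEI) = -8·8²·(10-8)²·(8+2·10)/(120·10·2000) = -224/9375 m
Load 3 — point force P=19 kN at a=4 m (b=L-a=6):
  y_3 = -Pa²(L-x)²(3bL-(3b+a)(L-x))/(6L³EI)  [x>a] = -19·4²·(10-8)²·(3·6·10-(3·6+4)·(10-8))/(6·10³·2000) = -646/46875 m
Superposition: y = Σ y_i = -7631/187500 m ≈ -0.040699 m

y(8) = -7631/187500 m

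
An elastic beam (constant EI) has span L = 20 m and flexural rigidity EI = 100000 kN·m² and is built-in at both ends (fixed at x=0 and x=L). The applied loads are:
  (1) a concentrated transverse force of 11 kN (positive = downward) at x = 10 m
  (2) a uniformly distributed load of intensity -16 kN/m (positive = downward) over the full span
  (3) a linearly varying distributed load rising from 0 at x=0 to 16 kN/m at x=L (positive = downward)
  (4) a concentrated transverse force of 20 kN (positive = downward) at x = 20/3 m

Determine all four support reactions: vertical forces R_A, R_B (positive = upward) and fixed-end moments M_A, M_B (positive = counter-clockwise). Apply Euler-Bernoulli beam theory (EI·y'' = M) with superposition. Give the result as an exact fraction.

R_A = -4951/54 kN, M_A = -12595/54 kN·m, R_B = -2015/54 kN, M_B = 8435/54 kN·m

Load 1 — point force P=11 kN at a=10 m (b=L-a=10):
  R_A = Pb²(3a+b)/L³ = 11·10²·(3·10+10)/20³ = 11/2 kN
  M_A = Pab²/L² = 11·10·10²/20² = 55/2 kN·m
  R_B = Pa²(a+3b)/L³ = 11·10²·(10+3·10)/20³ = 11/2 kN
  M_B = -Pa²b/L² = -11·10²·10/20² = -55/2 kN·m
Load 2 — uniform load w=-16 kN/m over full span:
  R_A = wL/2 = (-16)·20/2 = -160 kN
  M_A = wL²/12 = (-16)·20²/12 = -1600/3 kN·m
  R_B = wL/2 = (-16)·20/2 = -160 kN
  M_B = -wL²/12 = -(-16)·20²/12 = 1600/3 kN·m
Load 3 — triangular load w₀=16 kN/m (0→w₀ over full span):
  R_A = 3w₀L/20 = 3·16·20/20 = 48 kN
  M_A = w₀L²/30 = 16·20²/30 = 640/3 kN·m
  R_B = 7w₀L/20 = 7·16·20/20 = 112 kN
  M_B = -w₀L²/20 = -16·20²/20 = -320 kN·m
Load 4 — point force P=20 kN at a=20/3 m (b=L-a=40/3):
  R_A = Pb²(3a+b)/L³ = 20·(40/3)²·(3·(20/3)+(40/3))/20³ = 400/27 kN
  M_A = Pab²/L² = 20·(20/3)·(40/3)²/20² = 1600/27 kN·m
  R_B = Pa²(a+3b)/L³ = 20·(20/3)²·((20/3)+3·(40/3))/20³ = 140/27 kN
  M_B = -Pa²b/L² = -20·(20/3)²·(40/3)/20² = -800/27 kN·m
Superposition: R_A = -4951/54 kN, M_A = -12595/54 kN·m, R_B = -2015/54 kN, M_B = 8435/54 kN·m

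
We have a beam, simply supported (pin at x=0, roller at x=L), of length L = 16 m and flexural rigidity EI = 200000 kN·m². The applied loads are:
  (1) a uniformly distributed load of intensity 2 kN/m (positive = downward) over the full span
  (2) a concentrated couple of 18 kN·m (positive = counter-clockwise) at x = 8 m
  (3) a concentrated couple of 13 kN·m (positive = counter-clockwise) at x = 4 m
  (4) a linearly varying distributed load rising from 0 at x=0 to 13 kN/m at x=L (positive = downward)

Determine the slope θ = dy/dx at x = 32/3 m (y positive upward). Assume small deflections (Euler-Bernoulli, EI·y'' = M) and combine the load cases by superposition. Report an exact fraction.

θ(32/3) = 1580107/486000000 rad

Load 1 — uniform load w=2 kN/m over full span:
  θ_1 = -w(L³-6Lx²+4x³)/(24EI) = -2·(16³-6·16·(32/3)²+4·(32/3)³)/(24·200000) = 208/253125 rad
Load 2 — applied couple M₀=18 kN·m at a=8 m (b=L-a=8):
  θ_2 = (M₀x²/(2L)-M₀(x-a)+C₁)/EI  [x>a] with C₁=M₀(3b²-L²)/(6L)=-12 = (18·(32/3)²/(2·16)-18·((32/3)-8)+(-12))/200000 = 1/50000 rad
Load 3 — applied couple M₀=13 kN·m at a=4 m (b=L-a=12):
  θ_3 = (M₀x²/(2L)-M₀(x-a)+C₁)/EI  [x>a] with C₁=M₀(3b²-L²)/(6L)=143/6 = (13·(32/3)²/(2·16)-13·((32/3)-4)+(143/6))/200000 = -299/3600000 rad
Load 4 — triangular load w₀=13 kN/m (0→w₀ over full span):
  θ_4 = -w₀(7L⁴-30L²x²+15x⁴)/(360LEI) = -13·(7·16⁴-30·16²·(32/3)²+15·(32/3)⁴)/(360·16·200000) = 9464/3796875 rad
Superposition: θ = Σ θ_i = 1580107/486000000 rad ≈ 0.003251 rad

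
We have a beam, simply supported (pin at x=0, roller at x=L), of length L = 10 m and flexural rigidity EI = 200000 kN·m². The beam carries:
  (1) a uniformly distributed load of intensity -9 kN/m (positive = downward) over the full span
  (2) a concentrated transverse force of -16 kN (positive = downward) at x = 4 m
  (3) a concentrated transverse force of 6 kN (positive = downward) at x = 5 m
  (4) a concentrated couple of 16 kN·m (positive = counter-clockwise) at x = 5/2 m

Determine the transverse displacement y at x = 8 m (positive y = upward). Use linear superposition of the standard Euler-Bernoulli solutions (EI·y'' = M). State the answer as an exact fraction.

y(8) = 12553/3000000 m

Load 1 — uniform load w=-9 kN/m over full span:
  y_1 = -wx(L³-2Lx²+x³)/(24EI) = -(-9)·8·(10³-2·10·8²+8³)/(24·200000) = 87/25000 m
Load 2 — point force P=-16 kN at a=4 m (b=L-a=6):
  y_2 = -Pa(L-x)(2Lx-a²-x²)/(6LEI)  [x>a] = -(-16)·4·(10-8)·(2·10·8-4²-8²)/(6·10·200000) = 8/9375 m
Load 3 — point force P=6 kN at a=5 m (b=L-a=5):
  y_3 = -Pa(L-x)(2Lx-a²-x²)/(6LEI)  [x>a] = -6·5·(10-8)·(2·10·8-5²-8²)/(6·10·200000) = -71/200000 m
Load 4 — applied couple M₀=16 kN·m at a=5/2 m (b=L-a=15/2):
  y_4 = (M₀x³/(6L)-M₀(x-a)²/2+C₁x)/EI  [x>a] with C₁=M₀(3b²-L²)/(6L)=55/3 = (16·8³/(6·10)-16·(8-(5/2))²/2+(55/3)·8)/200000 = 103/500000 m
Superposition: y = Σ y_i = 12553/3000000 m ≈ 0.004184 m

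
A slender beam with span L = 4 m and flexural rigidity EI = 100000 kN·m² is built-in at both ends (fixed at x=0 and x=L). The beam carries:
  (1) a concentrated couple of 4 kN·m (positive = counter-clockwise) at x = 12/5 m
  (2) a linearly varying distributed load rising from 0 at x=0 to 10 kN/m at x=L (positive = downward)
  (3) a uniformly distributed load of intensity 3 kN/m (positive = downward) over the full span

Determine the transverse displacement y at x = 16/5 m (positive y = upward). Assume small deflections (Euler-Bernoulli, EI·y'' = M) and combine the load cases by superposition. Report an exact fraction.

Load 1 — applied couple M₀=4 kN·m at a=12/5 m (b=L-a=8/5):
  y_1 = (R_Ax³/6 - M_Ax²/2 - M₀(x-a)²/2)/EI  [x>a] with R_A=36/25, M_A=32/25 = ((36/25)·(16/5)³/6 - (32/25)·(16/5)²/2 - 4·((16/5)-(12/5))²/2)/100000 = 3/9765625 m
Load 2 — triangular load w₀=10 kN/m (0→w₀ over full span):
  y_2 = -w₀x²(L-x)²(x+2L)/(120LEI) = -10·(16/5)²·(4-(16/5))²·((16/5)+2·4)/(120·4·100000) = -448/29296875 m
Load 3 — uniform load w=3 kN/m over full span:
  y_3 = -wx²(L-x)²/(24EI) = -3·(16/5)²·(4-(16/5))²/(24·100000) = -16/1953125 m
Superposition: y = Σ y_i = -679/29296875 m ≈ -0.000023 m

y(16/5) = -679/29296875 m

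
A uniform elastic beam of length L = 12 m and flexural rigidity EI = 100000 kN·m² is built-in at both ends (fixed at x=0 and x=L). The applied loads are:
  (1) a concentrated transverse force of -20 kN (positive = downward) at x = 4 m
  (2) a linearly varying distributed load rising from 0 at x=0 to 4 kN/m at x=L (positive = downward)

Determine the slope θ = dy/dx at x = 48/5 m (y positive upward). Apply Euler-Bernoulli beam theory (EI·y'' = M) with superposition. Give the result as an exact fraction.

θ(48/5) = 103/5859375 rad

Load 1 — point force P=-20 kN at a=4 m (b=L-a=8):
  θ_1 = Pa²(L-x)(2bL-(3b+a)(L-x))/(2L³EI)  [x>a] = (-20)·4²·(12-(48/5))·(2·8·12-(3·8+4)·(12-(48/5)))/(2·12³·100000) = -13/46875 rad
Load 2 — triangular load w₀=4 kN/m (0→w₀ over full span):
  θ_2 = -w₀(2x(L-x)(L-2x)(x+2L)+x²(L-x)²)/(120LEI) = -4·(2·(48/5)·(12-(48/5))·(12-2·(48/5))·((48/5)+2·12)+(48/5)²·(12-(48/5))²)/(120·12·100000) = 576/1953125 rad
Superposition: θ = Σ θ_i = 103/5859375 rad ≈ 0.000018 rad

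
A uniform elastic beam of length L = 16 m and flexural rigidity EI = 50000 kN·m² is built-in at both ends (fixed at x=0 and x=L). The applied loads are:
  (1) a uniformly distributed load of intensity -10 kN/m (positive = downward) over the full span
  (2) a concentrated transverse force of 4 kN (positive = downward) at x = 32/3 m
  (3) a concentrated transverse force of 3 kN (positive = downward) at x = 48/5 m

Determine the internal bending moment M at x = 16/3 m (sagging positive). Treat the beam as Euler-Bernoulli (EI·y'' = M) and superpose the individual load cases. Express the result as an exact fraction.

Load 1 — uniform load w=-10 kN/m over full span:
  M_1 = wLx/2 - wL²/12 - wx²/2 = (-10)·16·(16/3)/2 - (-10)·16²/12 - (-10)·(16/3)²/2 = -640/9 kN·m
Load 2 — point force P=4 kN at a=32/3 m (b=L-a=16/3):
  M_2 = Pb²(3a+b)x/L³ - Pab²/L²  [x≤a] = 4·(16/3)²·(3·(32/3)+(16/3))·(16/3)/16³ - 4·(32/3)·(16/3)²/16² = 64/81 kN·m
Load 3 — point force P=3 kN at a=48/5 m (b=L-a=32/5):
  M_3 = Pb²(3a+b)x/L³ - Pab²/L²  [x≤a] = 3·(32/5)²·(3·(48/5)+(32/5))·(16/3)/16³ - 3·(48/5)·(32/5)²/16² = 128/125 kN·m
Superposition: M = Σ M_i = -701632/10125 kN·m ≈ -69.296988 kN·m

M(16/3) = -701632/10125 kN·m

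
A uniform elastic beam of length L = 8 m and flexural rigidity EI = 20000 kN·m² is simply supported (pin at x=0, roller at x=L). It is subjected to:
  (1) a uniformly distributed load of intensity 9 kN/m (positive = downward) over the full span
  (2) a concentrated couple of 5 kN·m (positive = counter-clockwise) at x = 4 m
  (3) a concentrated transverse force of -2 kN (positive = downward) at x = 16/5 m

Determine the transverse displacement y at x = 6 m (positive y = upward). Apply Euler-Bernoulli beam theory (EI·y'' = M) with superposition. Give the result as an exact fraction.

y(6) = -244673/15000000 m

Load 1 — uniform load w=9 kN/m over full span:
  y_1 = -wx(L³-2Lx²+x³)/(24EI) = -9·6·(8³-2·8·6²+6³)/(24·20000) = -171/10000 m
Load 2 — applied couple M₀=5 kN·m at a=4 m (b=L-a=4):
  y_2 = (M₀x³/(6L)-M₀(x-a)²/2+C₁x)/EI  [x>a] with C₁=M₀(3b²-L²)/(6L)=-5/3 = (5·6³/(6·8)-5·(6-4)²/2+(-5/3)·6)/20000 = 1/8000 m
Load 3 — point force P=-2 kN at a=16/5 m (b=L-a=24/5):
  y_3 = -Pa(L-x)(2Lx-a²-x²)/(6LEI)  [x>a] = -(-2)·(16/5)·(8-6)·(2·8·6-(16/5)²-6²)/(6·8·20000) = 311/468750 m
Superposition: y = Σ y_i = -244673/15000000 m ≈ -0.016312 m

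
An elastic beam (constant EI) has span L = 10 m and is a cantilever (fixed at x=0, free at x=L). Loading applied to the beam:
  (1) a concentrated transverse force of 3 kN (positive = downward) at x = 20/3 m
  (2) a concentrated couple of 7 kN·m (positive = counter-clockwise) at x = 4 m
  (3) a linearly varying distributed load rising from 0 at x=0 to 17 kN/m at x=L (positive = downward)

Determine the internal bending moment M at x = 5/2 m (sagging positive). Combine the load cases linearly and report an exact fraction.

Load 1 — point force P=3 kN at a=20/3 m (b=L-a=10/3):
  M_1 = -P(a-x)  [x≤a] = -3·((20/3)-(5/2)) = -25/2 kN·m
Load 2 — applied couple M₀=7 kN·m at a=4 m (b=L-a=6):
  M_2 = M₀  [x≤a] = 7 = 7 kN·m
Load 3 — triangular load w₀=17 kN/m (0→w₀ over full span):
  M_3 = w₀Lx/2 - w₀L²/3 - w₀x³/(6L) = 17·10·(5/2)/2 - 17·10²/3 - 17·(5/2)³/(6·10) = -11475/32 kN·m
Superposition: M = Σ M_i = -11651/32 kN·m ≈ -364.093750 kN·m

M(5/2) = -11651/32 kN·m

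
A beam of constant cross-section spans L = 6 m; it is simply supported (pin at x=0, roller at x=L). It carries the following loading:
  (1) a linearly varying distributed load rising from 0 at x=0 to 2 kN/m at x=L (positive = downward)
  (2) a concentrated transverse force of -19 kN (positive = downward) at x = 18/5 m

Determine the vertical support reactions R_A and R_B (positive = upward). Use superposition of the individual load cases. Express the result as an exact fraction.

R_A = -28/5 kN, R_B = -37/5 kN

Load 1 — triangular load w₀=2 kN/m (0→w₀ over full span):
  R_A = w₀L/6 = 2·6/6 = 2 kN
  R_B = w₀L/3 = 2·6/3 = 4 kN
Load 2 — point force P=-19 kN at a=18/5 m (b=L-a=12/5):
  R_A = Pb/L = (-19)·(12/5)/6 = -38/5 kN
  R_B = Pa/L = (-19)·(18/5)/6 = -57/5 kN
Superposition: R_A = -28/5 kN, R_B = -37/5 kN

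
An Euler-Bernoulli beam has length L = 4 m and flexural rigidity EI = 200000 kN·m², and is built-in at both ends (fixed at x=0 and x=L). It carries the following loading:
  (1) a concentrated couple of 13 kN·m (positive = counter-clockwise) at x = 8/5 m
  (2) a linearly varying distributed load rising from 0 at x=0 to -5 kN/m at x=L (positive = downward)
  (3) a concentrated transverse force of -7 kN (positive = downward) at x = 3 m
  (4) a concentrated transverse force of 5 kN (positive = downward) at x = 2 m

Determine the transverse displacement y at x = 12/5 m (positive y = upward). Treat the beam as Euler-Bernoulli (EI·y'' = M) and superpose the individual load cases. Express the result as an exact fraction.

Load 1 — applied couple M₀=13 kN·m at a=8/5 m (b=L-a=12/5):
  y_1 = (R_Ax³/6 - M_Ax²/2 - M₀(x-a)²/2)/EI  [x>a] with R_A=117/25, M_A=39/25 = ((117/25)·(12/5)³/6 - (39/25)·(12/5)²/2 - 13·((12/5)-(8/5))²/2)/200000 = 104/9765625 m
Load 2 — triangular load w₀=-5 kN/m (0→w₀ over full span):
  y_2 = -w₀x²(L-x)²(x+2L)/(120LEI) = -(-5)·(12/5)²·(4-(12/5))²·((12/5)+2·4)/(120·4·200000) = 78/9765625 m
Load 3 — point force P=-7 kN at a=3 m (b=L-a=1):
  y_3 = -Pb²x²(3aL-(3a+b)x)/(6L³EI)  [x≤a] = -(-7)·1²·(12/5)²·(3·3·4-(3·3+1)·(12/5))/(6·4³·200000) = 63/10000000 m
Load 4 — point force P=5 kN at a=2 m (b=L-a=2):
  y_4 = -Pa²(L-x)²(3bL-(3b+a)(L-x))/(6L³EI)  [x>a] = -5·2²·(4-(12/5))²·(3·2·4-(3·2+2)·(4-(12/5)))/(6·4³·200000) = -7/937500 m
Superposition: y = Σ y_i = 65513/3750000000 m ≈ 0.000017 m

y(12/5) = 65513/3750000000 m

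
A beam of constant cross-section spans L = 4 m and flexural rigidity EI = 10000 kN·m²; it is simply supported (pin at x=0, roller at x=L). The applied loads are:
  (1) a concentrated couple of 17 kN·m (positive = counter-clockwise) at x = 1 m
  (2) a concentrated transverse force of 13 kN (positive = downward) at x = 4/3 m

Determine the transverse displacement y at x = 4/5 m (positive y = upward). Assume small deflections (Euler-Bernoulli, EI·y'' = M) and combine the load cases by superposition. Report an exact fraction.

Load 1 — applied couple M₀=17 kN·m at a=1 m (b=L-a=3):
  y_1 = (M₀x³/(6L)+C₁x)/EI  [x≤a] with C₁=M₀(3b²-L²)/(6L)=187/24 = (17·(4/5)³/(6·4)+(187/24)·(4/5))/10000 = 1649/2500000 m
Load 2 — point force P=13 kN at a=4/3 m (b=L-a=8/3):
  y_2 = -Pbx(L²-b²-x²)/(6LEI)  [x≤a] = -13·(8/3)·(4/5)·(4²-(8/3)²-(4/5)²)/(6·4·10000) = -6032/6328125 m
Superposition: y = Σ y_i = -11891/40500000 m ≈ -0.000294 m

y(4/5) = -11891/40500000 m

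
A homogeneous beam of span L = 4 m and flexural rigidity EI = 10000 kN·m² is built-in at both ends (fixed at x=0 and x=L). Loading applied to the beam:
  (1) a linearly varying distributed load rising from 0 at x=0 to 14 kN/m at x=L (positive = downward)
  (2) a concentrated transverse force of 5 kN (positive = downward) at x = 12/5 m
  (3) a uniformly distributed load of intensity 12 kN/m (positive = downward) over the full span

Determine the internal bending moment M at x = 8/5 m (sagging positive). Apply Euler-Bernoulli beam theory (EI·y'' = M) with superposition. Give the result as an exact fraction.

Load 1 — triangular load w₀=14 kN/m (0→w₀ over full span):
  M_1 = 3w₀Lx/20 - w₀L²/30 - w₀x³/(6L) = 3·14·4·(8/5)/20 - 14·4²/30 - 14·(8/5)³/(6·4) = 448/125 kN·m
Load 2 — point force P=5 kN at a=12/5 m (b=L-a=8/5):
  M_2 = Pb²(3a+b)x/L³ - Pab²/L²  [x≤a] = 5·(8/5)²·(3·(12/5)+(8/5))·(8/5)/4³ - 5·(12/5)·(8/5)²/4² = 112/125 kN·m
Load 3 — uniform load w=12 kN/m over full span:
  M_3 = wLx/2 - wL²/12 - wx²/2 = 12·4·(8/5)/2 - 12·4²/12 - 12·(8/5)²/2 = 176/25 kN·m
Superposition: M = Σ M_i = 288/25 kN·m ≈ 11.520000 kN·m

M(8/5) = 288/25 kN·m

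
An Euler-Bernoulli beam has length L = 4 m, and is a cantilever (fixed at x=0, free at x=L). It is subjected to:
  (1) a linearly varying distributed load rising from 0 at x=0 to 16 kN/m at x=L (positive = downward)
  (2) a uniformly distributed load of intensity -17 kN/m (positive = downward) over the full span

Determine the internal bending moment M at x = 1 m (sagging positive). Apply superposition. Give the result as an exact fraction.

M(1) = 45/2 kN·m

Load 1 — triangular load w₀=16 kN/m (0→w₀ over full span):
  M_1 = w₀Lx/2 - w₀L²/3 - w₀x³/(6L) = 16·4·1/2 - 16·4²/3 - 16·1³/(6·4) = -54 kN·m
Load 2 — uniform load w=-17 kN/m over full span:
  M_2 = -w(L-x)²/2 = -(-17)·(4-1)²/2 = 153/2 kN·m
Superposition: M = Σ M_i = 45/2 kN·m ≈ 22.500000 kN·m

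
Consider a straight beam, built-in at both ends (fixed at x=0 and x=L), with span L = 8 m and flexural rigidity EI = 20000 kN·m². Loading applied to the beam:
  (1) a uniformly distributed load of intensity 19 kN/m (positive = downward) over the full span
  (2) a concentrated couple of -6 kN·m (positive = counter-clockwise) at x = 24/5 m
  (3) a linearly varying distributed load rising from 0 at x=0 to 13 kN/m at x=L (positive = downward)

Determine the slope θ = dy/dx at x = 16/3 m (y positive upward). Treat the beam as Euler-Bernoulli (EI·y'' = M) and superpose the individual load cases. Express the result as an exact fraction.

θ(16/3) = 29351/7593750 rad

Load 1 — uniform load w=19 kN/m over full span:
  θ_1 = -wx(L-x)(L-2x)/(12EI) = -19·(16/3)·(8-(16/3))·(8-2·(16/3))/(12·20000) = 152/50625 rad
Load 2 — applied couple M₀=-6 kN·m at a=24/5 m (b=L-a=16/5):
  θ_2 = (R_Ax²/2 - M_Ax - M₀(x-a))/EI  [x>a] with R_A=-27/25, M_A=-48/25 = ((-27/25)·(16/3)²/2 - (-48/25)·(16/3) - (-6)·((16/3)-(24/5)))/20000 = -3/31250 rad
Load 3 — triangular load w₀=13 kN/m (0→w₀ over full span):
  θ_3 = -w₀(2x(L-x)(L-2x)(x+2L)+x²(L-x)²)/(120LEI) = -13·(2·(16/3)·(8-(16/3))·(8-2·(16/3))·((16/3)+2·8)+(16/3)²·(8-(16/3))²)/(120·8·20000) = 728/759375 rad
Superposition: θ = Σ θ_i = 29351/7593750 rad ≈ 0.003865 rad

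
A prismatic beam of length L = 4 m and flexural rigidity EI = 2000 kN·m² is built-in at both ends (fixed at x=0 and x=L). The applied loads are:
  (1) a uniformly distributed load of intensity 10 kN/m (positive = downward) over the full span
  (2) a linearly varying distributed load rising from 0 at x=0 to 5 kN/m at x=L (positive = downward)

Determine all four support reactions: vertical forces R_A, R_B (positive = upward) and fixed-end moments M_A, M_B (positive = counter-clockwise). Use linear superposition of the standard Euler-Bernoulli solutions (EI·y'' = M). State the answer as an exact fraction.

Load 1 — uniform load w=10 kN/m over full span:
  R_A = wL/2 = 10·4/2 = 20 kN
  M_A = wL²/12 = 10·4²/12 = 40/3 kN·m
  R_B = wL/2 = 10·4/2 = 20 kN
  M_B = -wL²/12 = -10·4²/12 = -40/3 kN·m
Load 2 — triangular load w₀=5 kN/m (0→w₀ over full span):
  R_A = 3w₀L/20 = 3·5·4/20 = 3 kN
  M_A = w₀L²/30 = 5·4²/30 = 8/3 kN·m
  R_B = 7w₀L/20 = 7·5·4/20 = 7 kN
  M_B = -w₀L²/20 = -5·4²/20 = -4 kN·m
Superposition: R_A = 23 kN, M_A = 16 kN·m, R_B = 27 kN, M_B = -52/3 kN·m

R_A = 23 kN, M_A = 16 kN·m, R_B = 27 kN, M_B = -52/3 kN·m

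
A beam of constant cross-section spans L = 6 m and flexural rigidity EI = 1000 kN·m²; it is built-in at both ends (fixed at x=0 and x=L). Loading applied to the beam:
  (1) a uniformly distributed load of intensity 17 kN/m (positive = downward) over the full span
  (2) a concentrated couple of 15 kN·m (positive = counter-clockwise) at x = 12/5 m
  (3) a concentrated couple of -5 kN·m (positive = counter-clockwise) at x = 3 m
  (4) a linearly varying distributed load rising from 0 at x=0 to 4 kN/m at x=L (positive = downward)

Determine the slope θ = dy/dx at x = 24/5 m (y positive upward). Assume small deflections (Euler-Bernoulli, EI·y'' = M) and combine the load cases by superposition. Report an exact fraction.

θ(24/5) = 19059/625000 rad

Load 1 — uniform load w=17 kN/m over full span:
  θ_1 = -wx(L-x)(L-2x)/(12EI) = -17·(24/5)·(6-(24/5))·(6-2·(24/5))/(12·1000) = 459/15625 rad
Load 2 — applied couple M₀=15 kN·m at a=12/5 m (b=L-a=18/5):
  θ_2 = (R_Ax²/2 - M_Ax - M₀(x-a))/EI  [x>a] with R_A=18/5, M_A=9/5 = ((18/5)·(24/5)²/2 - (9/5)·(24/5) - 15·((24/5)-(12/5)))/1000 = -99/31250 rad
Load 3 — applied couple M₀=-5 kN·m at a=3 m (b=L-a=3):
  θ_3 = (R_Ax²/2 - M_Ax - M₀(x-a))/EI  [x>a] with R_A=-5/4, M_A=-5/4 = ((-5/4)·(24/5)²/2 - (-5/4)·(24/5) - (-5)·((24/5)-3))/1000 = 3/5000 rad
Load 4 — triangular load w₀=4 kN/m (0→w₀ over full span):
  θ_4 = -w₀(2x(L-x)(L-2x)(x+2L)+x²(L-x)²)/(120LEI) = -4·(2·(24/5)·(6-(24/5))·(6-2·(24/5))·((24/5)+2·6)+(24/5)²·(6-(24/5))²)/(120·6·1000) = 288/78125 rad
Superposition: θ = Σ θ_i = 19059/625000 rad ≈ 0.030494 rad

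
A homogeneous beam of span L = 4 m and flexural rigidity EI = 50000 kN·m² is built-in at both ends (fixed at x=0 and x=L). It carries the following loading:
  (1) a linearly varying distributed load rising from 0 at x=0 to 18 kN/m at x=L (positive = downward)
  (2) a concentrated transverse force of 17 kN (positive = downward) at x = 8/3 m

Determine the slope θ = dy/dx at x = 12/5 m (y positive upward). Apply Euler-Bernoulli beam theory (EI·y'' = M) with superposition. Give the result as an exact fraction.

Load 1 — triangular load w₀=18 kN/m (0→w₀ over full span):
  θ_1 = -w₀(2x(L-x)(L-2x)(x+2L)+x²(L-x)²)/(120LEI) = -18·(2·(12/5)·(4-(12/5))·(4-2·(12/5))·((12/5)+2·4)+(12/5)²·(4-(12/5))²)/(120·4·50000) = 72/1953125 rad
Load 2 — point force P=17 kN at a=8/3 m (b=L-a=4/3):
  θ_2 = -Pb²x(2aL-(3a+b)x)/(2L³EI)  [x≤a] = -17·(4/3)²·(12/5)·(2·(8/3)·4-(3·(8/3)+(4/3))·(12/5))/(2·4³·50000) = 17/1406250 rad
Superposition: θ = Σ θ_i = 1721/35156250 rad ≈ 0.000049 rad

θ(12/5) = 1721/35156250 rad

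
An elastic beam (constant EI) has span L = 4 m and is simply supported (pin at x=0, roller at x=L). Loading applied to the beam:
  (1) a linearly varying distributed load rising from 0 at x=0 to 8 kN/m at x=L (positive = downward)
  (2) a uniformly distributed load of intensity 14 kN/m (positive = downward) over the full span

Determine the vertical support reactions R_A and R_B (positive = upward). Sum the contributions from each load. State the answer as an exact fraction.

Load 1 — triangular load w₀=8 kN/m (0→w₀ over full span):
  R_A = w₀L/6 = 8·4/6 = 16/3 kN
  R_B = w₀L/3 = 8·4/3 = 32/3 kN
Load 2 — uniform load w=14 kN/m over full span:
  R_A = wL/2 = 14·4/2 = 28 kN
  R_B = wL/2 = 14·4/2 = 28 kN
Superposition: R_A = 100/3 kN, R_B = 116/3 kN

R_A = 100/3 kN, R_B = 116/3 kN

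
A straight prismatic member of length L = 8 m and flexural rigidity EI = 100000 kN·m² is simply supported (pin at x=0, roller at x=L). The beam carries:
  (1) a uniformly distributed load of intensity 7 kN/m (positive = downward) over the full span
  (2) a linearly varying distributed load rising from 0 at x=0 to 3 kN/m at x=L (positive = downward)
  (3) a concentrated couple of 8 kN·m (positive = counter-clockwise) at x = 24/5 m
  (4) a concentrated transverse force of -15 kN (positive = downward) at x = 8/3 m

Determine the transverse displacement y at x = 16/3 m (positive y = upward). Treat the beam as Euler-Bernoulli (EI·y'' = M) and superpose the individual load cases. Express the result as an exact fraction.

y(16/3) = -55232/18984375 m

Load 1 — uniform load w=7 kN/m over full span:
  y_1 = -wx(L³-2Lx²+x³)/(24EI) = -7·(16/3)·(8³-2·8·(16/3)²+(16/3)³)/(24·100000) = -2464/759375 m
Load 2 — triangular load w₀=3 kN/m (0→w₀ over full span):
  y_2 = -w₀x(7L⁴-10L²x²+3x⁴)/(360LEI) = -3·(16/3)·(7·8⁴-10·8²·(16/3)²+3·(16/3)⁴)/(360·8·100000) = -544/759375 m
Load 3 — applied couple M₀=8 kN·m at a=24/5 m (b=L-a=16/5):
  y_3 = (M₀x³/(6L)-M₀(x-a)²/2+C₁x)/EI  [x>a] with C₁=M₀(3b²-L²)/(6L)=-416/75 = (8·(16/3)³/(6·8)-8·((16/3)-(24/5))²/2+(-416/75)·(16/3))/100000 = -344/6328125 m
Load 4 — point force P=-15 kN at a=8/3 m (b=L-a=16/3):
  y_4 = -Pa(L-x)(2Lx-a²-x²)/(6LEI)  [x>a] = -(-15)·(8/3)·(8-(16/3))·(2·8·(16/3)-(8/3)²-(16/3)²)/(6·8·100000) = 56/50625 m
Superposition: y = Σ y_i = -55232/18984375 m ≈ -0.002909 m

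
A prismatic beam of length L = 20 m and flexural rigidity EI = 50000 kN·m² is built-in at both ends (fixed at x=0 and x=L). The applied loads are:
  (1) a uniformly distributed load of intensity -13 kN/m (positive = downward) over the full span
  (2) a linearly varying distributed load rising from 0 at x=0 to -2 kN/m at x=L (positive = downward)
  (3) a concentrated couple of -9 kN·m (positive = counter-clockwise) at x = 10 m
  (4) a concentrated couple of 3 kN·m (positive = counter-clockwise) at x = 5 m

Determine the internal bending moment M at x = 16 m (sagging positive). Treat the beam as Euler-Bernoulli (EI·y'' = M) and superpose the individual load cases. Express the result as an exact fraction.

M(16) = 815/48 kN·m

Load 1 — uniform load w=-13 kN/m over full span:
  M_1 = wLx/2 - wL²/12 - wx²/2 = (-13)·20·16/2 - (-13)·20²/12 - (-13)·16²/2 = 52/3 kN·m
Load 2 — triangular load w₀=-2 kN/m (0→w₀ over full span):
  M_2 = 3w₀Lx/20 - w₀L²/30 - w₀x³/(6L) = 3·(-2)·20·16/20 - (-2)·20²/30 - (-2)·16³/(6·20) = -16/15 kN·m
Load 3 — applied couple M₀=-9 kN·m at a=10 m (b=L-a=10):
  M_3 = R_Ax - M_A - M₀  [x>a] with R_A=-27/40, M_A=-9/4 = (-27/40)·16 - (-9/4) - (-9) = 9/20 kN·m
Load 4 — applied couple M₀=3 kN·m at a=5 m (b=L-a=15):
  M_4 = R_Ax - M_A - M₀  [x>a] with R_A=27/160, M_A=-9/16 = (27/160)·16 - (-9/16) - 3 = 21/80 kN·m
Superposition: M = Σ M_i = 815/48 kN·m ≈ 16.979167 kN·m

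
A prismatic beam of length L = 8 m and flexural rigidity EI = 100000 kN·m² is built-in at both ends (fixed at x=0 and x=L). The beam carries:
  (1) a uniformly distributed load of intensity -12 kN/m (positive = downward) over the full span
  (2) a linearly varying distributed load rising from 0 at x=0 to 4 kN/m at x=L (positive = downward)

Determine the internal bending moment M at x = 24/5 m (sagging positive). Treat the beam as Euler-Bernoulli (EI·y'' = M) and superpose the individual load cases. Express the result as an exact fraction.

Load 1 — uniform load w=-12 kN/m over full span:
  M_1 = wLx/2 - wL²/12 - wx²/2 = (-12)·8·(24/5)/2 - (-12)·8²/12 - (-12)·(24/5)²/2 = -704/25 kN·m
Load 2 — triangular load w₀=4 kN/m (0→w₀ over full span):
  M_2 = 3w₀Lx/20 - w₀L²/30 - w₀x³/(6L) = 3·4·8·(24/5)/20 - 4·8²/30 - 4·(24/5)³/(6·8) = 1984/375 kN·m
Superposition: M = Σ M_i = -8576/375 kN·m ≈ -22.869333 kN·m

M(24/5) = -8576/375 kN·m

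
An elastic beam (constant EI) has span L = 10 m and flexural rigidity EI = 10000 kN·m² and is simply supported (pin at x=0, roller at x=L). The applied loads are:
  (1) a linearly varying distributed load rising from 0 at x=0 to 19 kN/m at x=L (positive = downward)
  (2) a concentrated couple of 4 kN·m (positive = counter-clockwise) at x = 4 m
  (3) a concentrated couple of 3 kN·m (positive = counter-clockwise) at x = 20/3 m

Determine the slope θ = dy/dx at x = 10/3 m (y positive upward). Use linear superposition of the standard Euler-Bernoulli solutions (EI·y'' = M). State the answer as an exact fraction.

θ(10/3) = -245677/12150000 rad

Load 1 — triangular load w₀=19 kN/m (0→w₀ over full span):
  θ_1 = -w₀(7L⁴-30L²x²+15x⁴)/(360LEI) = -19·(7·10⁴-30·10²·(10/3)²+15·(10/3)⁴)/(360·10·10000) = -247/12150 rad
Load 2 — applied couple M₀=4 kN·m at a=4 m (b=L-a=6):
  θ_2 = (M₀x²/(2L)+C₁)/EI  [x≤a] with C₁=M₀(3b²-L²)/(6L)=8/15 = (4·(10/3)²/(2·10)+(8/15))/10000 = 31/112500 rad
Load 3 — applied couple M₀=3 kN·m at a=20/3 m (b=L-a=10/3):
  θ_3 = (M₀x²/(2L)+C₁)/EI  [x≤a] with C₁=M₀(3b²-L²)/(6L)=-10/3 = (3·(10/3)²/(2·10)+(-10/3))/10000 = -1/6000 rad
Superposition: θ = Σ θ_i = -245677/12150000 rad ≈ -0.020220 rad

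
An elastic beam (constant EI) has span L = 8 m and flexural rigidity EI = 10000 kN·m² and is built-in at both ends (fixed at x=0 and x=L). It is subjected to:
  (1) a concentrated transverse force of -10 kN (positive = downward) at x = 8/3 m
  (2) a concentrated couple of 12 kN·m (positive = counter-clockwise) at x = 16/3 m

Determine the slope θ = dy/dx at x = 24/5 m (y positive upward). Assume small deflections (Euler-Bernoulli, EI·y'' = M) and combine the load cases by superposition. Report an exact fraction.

θ(24/5) = -26/140625 rad

Load 1 — point force P=-10 kN at a=8/3 m (b=L-a=16/3):
  θ_1 = Pa²(L-x)(2bL-(3b+a)(L-x))/(2L³EI)  [x>a] = (-10)·(8/3)²·(8-(24/5))·(2·(16/3)·8-(3·(16/3)+(8/3))·(8-(24/5)))/(2·8³·10000) = -16/28125 rad
Load 2 — applied couple M₀=12 kN·m at a=16/3 m (b=L-a=8/3):
  θ_2 = (R_Ax²/2 - M_Ax)/EI  [x≤a] with R_A=2, M_A=4 = (2·(24/5)²/2 - 4·(24/5))/10000 = 6/15625 rad
Superposition: θ = Σ θ_i = -26/140625 rad ≈ -0.000185 rad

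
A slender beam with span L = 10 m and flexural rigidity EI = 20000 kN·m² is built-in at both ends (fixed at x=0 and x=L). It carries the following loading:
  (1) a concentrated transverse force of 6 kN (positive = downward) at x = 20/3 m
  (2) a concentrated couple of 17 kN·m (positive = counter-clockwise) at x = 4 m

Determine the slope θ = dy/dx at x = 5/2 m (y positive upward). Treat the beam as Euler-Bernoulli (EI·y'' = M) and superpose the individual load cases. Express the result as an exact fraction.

θ(5/2) = -37/200000 rad

Load 1 — point force P=6 kN at a=20/3 m (b=L-a=10/3):
  θ_1 = -Pb²x(2aL-(3a+b)x)/(2L³EI)  [x≤a] = -6·(10/3)²·(5/2)·(2·(20/3)·10-(3·(20/3)+(10/3))·(5/2))/(2·10³·20000) = -1/3200 rad
Load 2 — applied couple M₀=17 kN·m at a=4 m (b=L-a=6):
  θ_2 = (R_Ax²/2 - M_Ax)/EI  [x≤a] with R_A=306/125, M_A=51/25 = ((306/125)·(5/2)²/2 - (51/25)·(5/2))/20000 = 51/400000 rad
Superposition: θ = Σ θ_i = -37/200000 rad ≈ -0.000185 rad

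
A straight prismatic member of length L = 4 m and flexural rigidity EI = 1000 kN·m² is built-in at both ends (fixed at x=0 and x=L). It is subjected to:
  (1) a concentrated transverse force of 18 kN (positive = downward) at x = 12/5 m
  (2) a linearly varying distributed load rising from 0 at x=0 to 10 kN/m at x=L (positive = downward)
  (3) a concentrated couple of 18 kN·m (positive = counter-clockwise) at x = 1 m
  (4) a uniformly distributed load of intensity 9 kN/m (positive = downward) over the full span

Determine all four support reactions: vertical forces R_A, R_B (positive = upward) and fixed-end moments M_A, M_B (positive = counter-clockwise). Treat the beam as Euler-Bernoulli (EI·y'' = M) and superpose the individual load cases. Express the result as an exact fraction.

Load 1 — point force P=18 kN at a=12/5 m (b=L-a=8/5):
  R_A = Pb²(3a+b)/L³ = 18·(8/5)²·(3·(12/5)+(8/5))/4³ = 792/125 kN
  M_A = Pab²/L² = 18·(12/5)·(8/5)²/4² = 864/125 kN·m
  R_B = Pa²(a+3b)/L³ = 18·(12/5)²·((12/5)+3·(8/5))/4³ = 1458/125 kN
  M_B = -Pa²b/L² = -18·(12/5)²·(8/5)/4² = -1296/125 kN·m
Load 2 — triangular load w₀=10 kN/m (0→w₀ over full span):
  R_A = 3w₀L/20 = 3·10·4/20 = 6 kN
  M_A = w₀L²/30 = 10·4²/30 = 16/3 kN·m
  R_B = 7w₀L/20 = 7·10·4/20 = 14 kN
  M_B = -w₀L²/20 = -10·4²/20 = -8 kN·m
Load 3 — applied couple M₀=18 kN·m at a=1 m (b=L-a=3):
  R_A = 6M₀ab/L³ = 6·18·1·3/4³ = 81/16 kN
  M_A = M₀b(2a-b)/L² = 18·3·(2·1-3)/4² = -27/8 kN·m
  R_B = -6M₀ab/L³ = -6·18·1·3/4³ = -81/16 kN
  M_B = M₀a(2b-a)/L² = 18·1·(2·3-1)/4² = 45/8 kN·m
Load 4 — uniform load w=9 kN/m over full span:
  R_A = wL/2 = 9·4/2 = 18 kN
  M_A = wL²/12 = 9·4²/12 = 12 kN·m
  R_B = wL/2 = 9·4/2 = 18 kN
  M_B = -wL²/12 = -9·4²/12 = -12 kN·m
Superposition: R_A = 70797/2000 kN, M_A = 62611/3000 kN·m, R_B = 77203/2000 kN, M_B = -24743/1000 kN·m

R_A = 70797/2000 kN, M_A = 62611/3000 kN·m, R_B = 77203/2000 kN, M_B = -24743/1000 kN·m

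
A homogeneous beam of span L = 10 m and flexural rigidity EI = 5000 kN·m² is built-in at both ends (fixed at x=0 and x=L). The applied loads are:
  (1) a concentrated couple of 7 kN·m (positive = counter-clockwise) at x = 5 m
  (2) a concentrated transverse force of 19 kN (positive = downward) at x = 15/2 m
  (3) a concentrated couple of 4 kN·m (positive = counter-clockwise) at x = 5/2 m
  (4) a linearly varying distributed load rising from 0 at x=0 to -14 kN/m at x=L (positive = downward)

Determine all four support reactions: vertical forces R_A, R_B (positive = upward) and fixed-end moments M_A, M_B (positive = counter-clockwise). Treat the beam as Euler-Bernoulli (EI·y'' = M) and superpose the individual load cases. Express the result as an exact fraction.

Load 1 — applied couple M₀=7 kN·m at a=5 m (b=L-a=5):
  R_A = 6M₀ab/L³ = 6·7·5·5/10³ = 21/20 kN
  M_A = M₀b(2a-b)/L² = 7·5·(2·5-5)/10² = 7/4 kN·m
  R_B = -6M₀ab/L³ = -6·7·5·5/10³ = -21/20 kN
  M_B = M₀a(2b-a)/L² = 7·5·(2·5-5)/10² = 7/4 kN·m
Load 2 — point force P=19 kN at a=15/2 m (b=L-a=5/2):
  R_A = Pb²(3a+b)/L³ = 19·(5/2)²·(3·(15/2)+(5/2))/10³ = 95/32 kN
  M_A = Pab²/L² = 19·(15/2)·(5/2)²/10² = 285/32 kN·m
  R_B = Pa²(a+3b)/L³ = 19·(15/2)²·((15/2)+3·(5/2))/10³ = 513/32 kN
  M_B = -Pa²b/L² = -19·(15/2)²·(5/2)/10² = -855/32 kN·m
Load 3 — applied couple M₀=4 kN·m at a=5/2 m (b=L-a=15/2):
  R_A = 6M₀ab/L³ = 6·4·(5/2)·(15/2)/10³ = 9/20 kN
  M_A = M₀b(2a-b)/L² = 4·(15/2)·(2·(5/2)-(15/2))/10² = -3/4 kN·m
  R_B = -6M₀ab/L³ = -6·4·(5/2)·(15/2)/10³ = -9/20 kN
  M_B = M₀a(2b-a)/L² = 4·(5/2)·(2·(15/2)-(5/2))/10² = 5/4 kN·m
Load 4 — triangular load w₀=-14 kN/m (0→w₀ over full span):
  R_A = 3w₀L/20 = 3·(-14)·10/20 = -21 kN
  M_A = w₀L²/30 = (-14)·10²/30 = -140/3 kN·m
  R_B = 7w₀L/20 = 7·(-14)·10/20 = -49 kN
  M_B = -w₀L²/20 = -(-14)·10²/20 = 70 kN·m
Superposition: R_A = -529/32 kN, M_A = -3529/96 kN·m, R_B = -1103/32 kN, M_B = 1481/32 kN·m

R_A = -529/32 kN, M_A = -3529/96 kN·m, R_B = -1103/32 kN, M_B = 1481/32 kN·m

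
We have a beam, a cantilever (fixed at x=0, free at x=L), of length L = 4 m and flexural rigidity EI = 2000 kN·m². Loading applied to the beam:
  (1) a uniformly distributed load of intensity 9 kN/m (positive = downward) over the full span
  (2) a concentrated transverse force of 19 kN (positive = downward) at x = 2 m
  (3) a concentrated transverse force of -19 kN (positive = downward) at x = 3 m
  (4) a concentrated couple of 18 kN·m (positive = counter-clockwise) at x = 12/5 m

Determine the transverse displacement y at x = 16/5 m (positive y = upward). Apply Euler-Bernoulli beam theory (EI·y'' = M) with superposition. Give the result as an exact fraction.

y(16/5) = -124201/7500000 m

Load 1 — uniform load w=9 kN/m over full span:
  y_1 = -wx²(x²-4Lx+6L²)/(24EI) = -9·(16/5)²·((16/5)²-4·4·(16/5)+6·4²)/(24·2000) = -8256/78125 m
Load 2 — point force P=19 kN at a=2 m (b=L-a=2):
  y_2 = -Pa²(3x-a)/(6EI)  [x>a] = -19·2²·(3·(16/5)-2)/(6·2000) = -361/7500 m
Load 3 — point force P=-19 kN at a=3 m (b=L-a=1):
  y_3 = -Pa²(3x-a)/(6EI)  [x>a] = -(-19)·3²·(3·(16/5)-3)/(6·2000) = 1881/20000 m
Load 4 — applied couple M₀=18 kN·m at a=12/5 m (b=L-a=8/5):
  y_4 = M₀a(2x-a)/(2EI)  [x>a] = 18·(12/5)·(2·(16/5)-(12/5))/(2·2000) = 27/625 m
Superposition: y = Σ y_i = -124201/7500000 m ≈ -0.016560 m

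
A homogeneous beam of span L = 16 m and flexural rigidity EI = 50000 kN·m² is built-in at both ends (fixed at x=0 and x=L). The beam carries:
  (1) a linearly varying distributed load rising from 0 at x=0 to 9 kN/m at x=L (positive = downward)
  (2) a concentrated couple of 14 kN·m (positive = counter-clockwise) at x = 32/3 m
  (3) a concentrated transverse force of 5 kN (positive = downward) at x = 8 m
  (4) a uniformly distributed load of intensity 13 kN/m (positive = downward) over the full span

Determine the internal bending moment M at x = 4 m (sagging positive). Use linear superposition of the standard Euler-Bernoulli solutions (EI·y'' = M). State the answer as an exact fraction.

M(4) = 574/15 kN·m

Load 1 — triangular load w₀=9 kN/m (0→w₀ over full span):
  M_1 = 3w₀Lx/20 - w₀L²/30 - w₀x³/(6L) = 3·9·16·4/20 - 9·16²/30 - 9·4³/(6·16) = 18/5 kN·m
Load 2 — applied couple M₀=14 kN·m at a=32/3 m (b=L-a=16/3):
  M_2 = R_Ax - M_A  [x≤a] with R_A=7/6, M_A=14/3 = (7/6)·4 - (14/3) = 0 kN·m
Load 3 — point force P=5 kN at a=8 m (b=L-a=8):
  M_3 = Pb²(3a+b)x/L³ - Pab²/L²  [x≤a] = 5·8²·(3·8+8)·4/16³ - 5·8·8²/16² = 0 kN·m
Load 4 — uniform load w=13 kN/m over full span:
  M_4 = wLx/2 - wL²/12 - wx²/2 = 13·16·4/2 - 13·16²/12 - 13·4²/2 = 104/3 kN·m
Superposition: M = Σ M_i = 574/15 kN·m ≈ 38.266667 kN·m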